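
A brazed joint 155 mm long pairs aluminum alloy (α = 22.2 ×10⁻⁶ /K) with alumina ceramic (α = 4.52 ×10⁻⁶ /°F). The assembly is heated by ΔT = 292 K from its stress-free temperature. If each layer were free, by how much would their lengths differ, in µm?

637 µm

alumina ceramic: α = 4.52×10⁻⁶/°F × 9/5 = 8.14×10⁻⁶/K.
Δα = |22.2 − 8.14|×10⁻⁶/K = 14.1×10⁻⁶/K.
ΔL_mismatch = Δα·L·ΔT = 14.1×10⁻⁶ × 155.0 mm × 292.0 K = 637 µm.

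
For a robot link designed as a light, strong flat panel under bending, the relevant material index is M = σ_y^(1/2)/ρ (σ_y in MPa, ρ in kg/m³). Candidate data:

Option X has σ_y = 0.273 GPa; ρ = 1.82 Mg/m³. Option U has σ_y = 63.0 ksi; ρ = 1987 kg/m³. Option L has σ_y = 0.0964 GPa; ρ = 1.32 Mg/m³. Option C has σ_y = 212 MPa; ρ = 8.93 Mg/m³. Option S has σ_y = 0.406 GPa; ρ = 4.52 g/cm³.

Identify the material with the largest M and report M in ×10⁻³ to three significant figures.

After converting to SI:
  option X: σ_y = 273.0 MPa, ρ = 1820 kg/m³
  option U: σ_y = 434.4 MPa, ρ = 1987 kg/m³
  option L: σ_y = 96.40 MPa, ρ = 1320 kg/m³
  option C: σ_y = 212.0 MPa, ρ = 8930 kg/m³
  option S: σ_y = 406.0 MPa, ρ = 4520 kg/m³
  option U: M = 10.5×10⁻³
  option X: M = 9.08×10⁻³
  option L: M = 7.44×10⁻³
  option S: M = 4.46×10⁻³
  option C: M = 1.63×10⁻³
Option U has the largest M.

option U, M = 10.5×10⁻³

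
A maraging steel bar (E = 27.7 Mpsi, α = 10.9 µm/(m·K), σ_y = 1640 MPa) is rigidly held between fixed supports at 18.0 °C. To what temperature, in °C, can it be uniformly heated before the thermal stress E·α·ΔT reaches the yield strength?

E = 27.7 Mpsi = 191.0 GPa.
E·α·ΔT = 1640 MPa ⇒ ΔT = 1640 / (191.0×10³ × 10.9×10⁻⁶) = 787.8 K.
T = 18.0 + 787.8 = 805.8 °C.

806 °C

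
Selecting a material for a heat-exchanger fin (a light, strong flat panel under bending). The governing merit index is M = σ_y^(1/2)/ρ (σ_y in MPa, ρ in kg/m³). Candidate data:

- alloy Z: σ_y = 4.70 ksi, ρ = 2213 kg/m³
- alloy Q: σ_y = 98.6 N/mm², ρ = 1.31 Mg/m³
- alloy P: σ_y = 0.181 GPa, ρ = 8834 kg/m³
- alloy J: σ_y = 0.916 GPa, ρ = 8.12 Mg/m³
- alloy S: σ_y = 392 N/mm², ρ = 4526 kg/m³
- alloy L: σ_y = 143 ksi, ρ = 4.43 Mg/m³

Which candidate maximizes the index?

alloy Q

Normalizing units and computing the index:
  alloy Z: σ_y = 32.41 MPa, ρ = 2213 kg/m³
  alloy Q: σ_y = 98.60 MPa, ρ = 1310 kg/m³
  alloy P: σ_y = 181.0 MPa, ρ = 8834 kg/m³
  alloy J: σ_y = 916.0 MPa, ρ = 8120 kg/m³
  alloy S: σ_y = 392.0 MPa, ρ = 4526 kg/m³
  alloy L: σ_y = 986.0 MPa, ρ = 4430 kg/m³
  alloy Q: M = 7.58×10⁻³
  alloy L: M = 7.09×10⁻³
  alloy S: M = 4.37×10⁻³
  alloy J: M = 3.73×10⁻³
  alloy Z: M = 2.57×10⁻³
  alloy P: M = 1.52×10⁻³
Alloy Q ranks first.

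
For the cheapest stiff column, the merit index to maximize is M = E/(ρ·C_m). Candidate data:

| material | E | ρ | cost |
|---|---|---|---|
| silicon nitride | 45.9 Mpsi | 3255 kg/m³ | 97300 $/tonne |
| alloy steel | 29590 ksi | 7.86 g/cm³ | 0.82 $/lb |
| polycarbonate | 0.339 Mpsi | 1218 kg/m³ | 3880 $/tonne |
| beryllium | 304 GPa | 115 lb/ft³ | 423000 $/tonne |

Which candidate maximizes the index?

After converting to SI:
  silicon nitride: E = 316.5 GPa, ρ = 3255 kg/m³, cost = 97.30 $/kg
  alloy steel: E = 204.0 GPa, ρ = 7860 kg/m³, cost = 1.808 $/kg
  polycarbonate: E = 2.337 GPa, ρ = 1218 kg/m³, cost = 3.880 $/kg
  beryllium: E = 304.0 GPa, ρ = 1842 kg/m³, cost = 423.0 $/kg
  alloy steel: M = 14.4 MN·m per $
  silicon nitride: M = 0.999 MN·m per $
  polycarbonate: M = 0.495 MN·m per $
  beryllium: M = 0.390 MN·m per $
Alloy steel ranks first.

alloy steel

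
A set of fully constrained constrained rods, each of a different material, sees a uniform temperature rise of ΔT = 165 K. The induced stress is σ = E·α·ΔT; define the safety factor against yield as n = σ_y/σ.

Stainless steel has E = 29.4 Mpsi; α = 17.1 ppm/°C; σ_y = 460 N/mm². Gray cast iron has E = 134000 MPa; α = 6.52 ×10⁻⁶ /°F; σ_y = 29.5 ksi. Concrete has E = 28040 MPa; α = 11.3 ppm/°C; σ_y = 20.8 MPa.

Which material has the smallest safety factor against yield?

Converting E to GPa, α to ×10⁻⁶/K, σ_y to MPa, then σ and n for each:
  stainless steel: E = 202.7, α = 17.1, σ_y = 460.0 → σ = 572 MPa, n = 0.804
  gray cast iron: E = 134.0, α = 11.7, σ_y = 203.4 → σ = 259 MPa, n = 0.784
  concrete: E = 28.04, α = 11.3, σ_y = 20.80 → σ = 52.3 MPa, n = 0.398
Concrete has the lowest safety factor, n = 0.398.

concrete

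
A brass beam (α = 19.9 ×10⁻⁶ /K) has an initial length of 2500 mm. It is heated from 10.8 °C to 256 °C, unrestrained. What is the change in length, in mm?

12.2 mm

ΔT = 256 − 10.8 = 245.2 K.
ΔL = α·L₀·ΔT = 19.9×10⁻⁶ × 2500 mm × 245.2 K = 12.2 mm.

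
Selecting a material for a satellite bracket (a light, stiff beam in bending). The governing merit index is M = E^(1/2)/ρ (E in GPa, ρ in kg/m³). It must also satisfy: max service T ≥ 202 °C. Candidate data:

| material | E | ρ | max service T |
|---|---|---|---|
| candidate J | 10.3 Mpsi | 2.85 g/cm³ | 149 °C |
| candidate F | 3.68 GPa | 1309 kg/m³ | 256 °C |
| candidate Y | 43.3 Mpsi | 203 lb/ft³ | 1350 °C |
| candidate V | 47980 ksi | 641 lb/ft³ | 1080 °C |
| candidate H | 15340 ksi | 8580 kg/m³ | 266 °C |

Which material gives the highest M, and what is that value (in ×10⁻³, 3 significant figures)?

candidate Y, M = 5.31×10⁻³

Screen on constraints: max service T ≥ 202 °C. Survivors: candidate F, candidate Y, candidate V, candidate H.
Putting every candidate on a common basis:
  candidate F: E = 3.680 GPa, ρ = 1309 kg/m³
  candidate Y: E = 298.5 GPa, ρ = 3252 kg/m³
  candidate V: E = 330.8 GPa, ρ = 10270 kg/m³
  candidate H: E = 105.8 GPa, ρ = 8580 kg/m³
  candidate Y: M = 5.31×10⁻³
  candidate V: M = 1.77×10⁻³
  candidate F: M = 1.47×10⁻³
  candidate H: M = 1.20×10⁻³
Candidate Y ranks first.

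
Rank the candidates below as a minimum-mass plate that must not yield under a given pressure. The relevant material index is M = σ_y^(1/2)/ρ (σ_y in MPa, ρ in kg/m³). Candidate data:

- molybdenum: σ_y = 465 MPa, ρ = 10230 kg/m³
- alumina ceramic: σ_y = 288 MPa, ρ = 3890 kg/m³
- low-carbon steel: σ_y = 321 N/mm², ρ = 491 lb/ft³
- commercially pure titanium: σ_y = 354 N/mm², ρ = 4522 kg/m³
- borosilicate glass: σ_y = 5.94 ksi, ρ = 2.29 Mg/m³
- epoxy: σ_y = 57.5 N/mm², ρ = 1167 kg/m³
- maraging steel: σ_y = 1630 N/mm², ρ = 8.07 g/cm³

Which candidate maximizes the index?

In SI units:
  molybdenum: σ_y = 465.0 MPa, ρ = 10230 kg/m³
  alumina ceramic: σ_y = 288.0 MPa, ρ = 3890 kg/m³
  low-carbon steel: σ_y = 321.0 MPa, ρ = 7865 kg/m³
  commercially pure titanium: σ_y = 354.0 MPa, ρ = 4522 kg/m³
  borosilicate glass: σ_y = 40.95 MPa, ρ = 2290 kg/m³
  epoxy: σ_y = 57.50 MPa, ρ = 1167 kg/m³
  maraging steel: σ_y = 1630 MPa, ρ = 8070 kg/m³
  epoxy: M = 6.50×10⁻³
  maraging steel: M = 5.00×10⁻³
  alumina ceramic: M = 4.36×10⁻³
  commercially pure titanium: M = 4.16×10⁻³
  borosilicate glass: M = 2.79×10⁻³
  low-carbon steel: M = 2.28×10⁻³
  molybdenum: M = 2.11×10⁻³
Epoxy ranks first.

epoxy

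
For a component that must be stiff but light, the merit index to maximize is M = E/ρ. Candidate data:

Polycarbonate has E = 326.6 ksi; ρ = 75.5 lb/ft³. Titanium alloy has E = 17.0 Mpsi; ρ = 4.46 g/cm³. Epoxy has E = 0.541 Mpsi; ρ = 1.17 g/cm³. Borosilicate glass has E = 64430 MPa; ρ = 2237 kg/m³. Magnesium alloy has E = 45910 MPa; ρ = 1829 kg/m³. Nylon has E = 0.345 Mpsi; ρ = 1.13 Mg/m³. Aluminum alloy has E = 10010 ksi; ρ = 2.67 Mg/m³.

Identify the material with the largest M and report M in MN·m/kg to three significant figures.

Normalizing units and computing the index:
  polycarbonate: E = 2.252 GPa, ρ = 1209 kg/m³
  titanium alloy: E = 117.2 GPa, ρ = 4460 kg/m³
  epoxy: E = 3.730 GPa, ρ = 1170 kg/m³
  borosilicate glass: E = 64.43 GPa, ρ = 2237 kg/m³
  magnesium alloy: E = 45.91 GPa, ρ = 1829 kg/m³
  nylon: E = 2.379 GPa, ρ = 1130 kg/m³
  aluminum alloy: E = 69.02 GPa, ρ = 2670 kg/m³
  borosilicate glass: M = 28.8 MN·m/kg
  titanium alloy: M = 26.3 MN·m/kg
  aluminum alloy: M = 25.8 MN·m/kg
  magnesium alloy: M = 25.1 MN·m/kg
  epoxy: M = 3.19 MN·m/kg
  nylon: M = 2.11 MN·m/kg
  polycarbonate: M = 1.86 MN·m/kg
Borosilicate glass has the largest M.

borosilicate glass, M = 28.8 MN·m/kg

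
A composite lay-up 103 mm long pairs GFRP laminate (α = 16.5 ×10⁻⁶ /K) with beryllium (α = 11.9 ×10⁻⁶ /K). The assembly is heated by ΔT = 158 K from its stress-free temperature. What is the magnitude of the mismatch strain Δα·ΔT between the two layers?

7.27×10⁻⁴

Δα = |16.5 − 11.9|×10⁻⁶/K = 4.60×10⁻⁶/K.
Mismatch strain = Δα·ΔT = 4.60×10⁻⁶ × 158.0 = 7.27×10⁻⁴.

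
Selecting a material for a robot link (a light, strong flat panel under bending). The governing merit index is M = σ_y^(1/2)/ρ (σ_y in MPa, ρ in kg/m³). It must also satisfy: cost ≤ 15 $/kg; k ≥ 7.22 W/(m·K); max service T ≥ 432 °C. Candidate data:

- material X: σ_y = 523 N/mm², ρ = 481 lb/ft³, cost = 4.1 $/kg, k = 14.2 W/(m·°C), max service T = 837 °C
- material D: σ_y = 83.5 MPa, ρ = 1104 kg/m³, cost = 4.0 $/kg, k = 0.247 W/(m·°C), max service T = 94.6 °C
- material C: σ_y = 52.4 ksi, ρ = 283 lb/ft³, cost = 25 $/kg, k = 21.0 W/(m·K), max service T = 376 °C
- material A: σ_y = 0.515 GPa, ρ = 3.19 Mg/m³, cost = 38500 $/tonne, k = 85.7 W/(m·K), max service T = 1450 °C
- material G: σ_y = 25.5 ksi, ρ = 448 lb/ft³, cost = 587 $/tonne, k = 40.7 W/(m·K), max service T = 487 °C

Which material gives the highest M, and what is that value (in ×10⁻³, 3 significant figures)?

Screen on constraints: cost ≤ 15 $/kg; k ≥ 7.22 W/(m·K); max service T ≥ 432 °C. Survivors: material X, material G.
Convert each candidate to consistent units, then evaluate M:
  material X: σ_y = 523.0 MPa, ρ = 7705 kg/m³
  material G: σ_y = 175.8 MPa, ρ = 7176 kg/m³
  material X: M = 2.97×10⁻³
  material G: M = 1.85×10⁻³
Highest index: material X.

material X, M = 2.97×10⁻³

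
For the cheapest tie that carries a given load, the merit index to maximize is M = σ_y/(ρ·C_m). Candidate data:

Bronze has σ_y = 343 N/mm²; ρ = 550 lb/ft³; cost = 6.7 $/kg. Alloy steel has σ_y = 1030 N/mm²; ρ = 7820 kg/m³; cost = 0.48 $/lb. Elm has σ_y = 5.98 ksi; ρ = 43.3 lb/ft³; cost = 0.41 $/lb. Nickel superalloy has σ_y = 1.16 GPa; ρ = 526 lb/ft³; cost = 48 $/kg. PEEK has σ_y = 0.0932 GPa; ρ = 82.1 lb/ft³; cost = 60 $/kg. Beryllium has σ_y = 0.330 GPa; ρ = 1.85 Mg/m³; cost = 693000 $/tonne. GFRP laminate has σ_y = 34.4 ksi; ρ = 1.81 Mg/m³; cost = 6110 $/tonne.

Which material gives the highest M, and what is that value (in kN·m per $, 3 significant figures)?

Convert each candidate to consistent units, then evaluate M:
  bronze: σ_y = 343.0 MPa, ρ = 8810 kg/m³, cost = 6.700 $/kg
  alloy steel: σ_y = 1030 MPa, ρ = 7820 kg/m³, cost = 1.058 $/kg
  elm: σ_y = 41.23 MPa, ρ = 693.6 kg/m³, cost = 0.9039 $/kg
  nickel superalloy: σ_y = 1160 MPa, ρ = 8426 kg/m³, cost = 48.00 $/kg
  PEEK: σ_y = 93.20 MPa, ρ = 1315 kg/m³, cost = 60.00 $/kg
  beryllium: σ_y = 330.0 MPa, ρ = 1850 kg/m³, cost = 693.0 $/kg
  GFRP laminate: σ_y = 237.2 MPa, ρ = 1810 kg/m³, cost = 6.110 $/kg
  alloy steel: M = 124 kN·m per $
  elm: M = 65.8 kN·m per $
  GFRP laminate: M = 21.4 kN·m per $
  bronze: M = 5.81 kN·m per $
  nickel superalloy: M = 2.87 kN·m per $
  PEEK: M = 1.18 kN·m per $
  beryllium: M = 0.257 kN·m per $
Highest index: alloy steel.

alloy steel, M = 124 kN·m per $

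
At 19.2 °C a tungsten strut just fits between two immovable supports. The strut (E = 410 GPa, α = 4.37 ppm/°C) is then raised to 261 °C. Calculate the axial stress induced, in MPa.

433 MPa

ΔT = 241.8 K. Constrained thermal stress σ = E·α·ΔT = 410.0×10³ MPa × 4.37×10⁻⁶ × 241.8 = 433 MPa (compressive).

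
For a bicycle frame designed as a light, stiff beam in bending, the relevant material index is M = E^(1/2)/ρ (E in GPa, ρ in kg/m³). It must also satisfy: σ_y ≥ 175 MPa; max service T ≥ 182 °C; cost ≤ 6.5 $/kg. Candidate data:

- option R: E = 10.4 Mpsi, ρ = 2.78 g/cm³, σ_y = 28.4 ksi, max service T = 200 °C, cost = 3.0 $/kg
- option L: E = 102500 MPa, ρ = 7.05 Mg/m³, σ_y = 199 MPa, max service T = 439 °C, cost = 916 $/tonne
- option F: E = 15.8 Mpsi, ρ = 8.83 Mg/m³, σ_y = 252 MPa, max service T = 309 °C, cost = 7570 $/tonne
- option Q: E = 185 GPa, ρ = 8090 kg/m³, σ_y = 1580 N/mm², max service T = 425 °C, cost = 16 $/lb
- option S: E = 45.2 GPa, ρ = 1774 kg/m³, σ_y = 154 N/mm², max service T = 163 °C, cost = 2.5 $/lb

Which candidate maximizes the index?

option R

Screen on constraints: σ_y ≥ 175 MPa; max service T ≥ 182 °C; cost ≤ 6.5 $/kg. Survivors: option R, option L.
In SI units:
  option R: E = 71.71 GPa, ρ = 2780 kg/m³
  option L: E = 102.5 GPa, ρ = 7050 kg/m³
  option R: M = 3.05×10⁻³
  option L: M = 1.44×10⁻³
The maximum is for option R.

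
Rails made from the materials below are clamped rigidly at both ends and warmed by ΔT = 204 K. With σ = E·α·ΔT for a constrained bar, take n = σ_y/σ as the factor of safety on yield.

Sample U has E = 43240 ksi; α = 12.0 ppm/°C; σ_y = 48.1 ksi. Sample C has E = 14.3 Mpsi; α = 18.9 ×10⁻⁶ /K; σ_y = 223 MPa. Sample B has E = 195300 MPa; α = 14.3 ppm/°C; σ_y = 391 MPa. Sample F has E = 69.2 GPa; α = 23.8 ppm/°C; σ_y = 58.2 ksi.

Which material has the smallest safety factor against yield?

With everything in SI (GPa, ×10⁻⁶/K, MPa):
  sample U: E = 298.1, α = 12.0, σ_y = 331.6 → σ = 730 MPa, n = 0.454
  sample C: E = 98.60, α = 18.9, σ_y = 223.0 → σ = 380 MPa, n = 0.587
  sample B: E = 195.3, α = 14.3, σ_y = 391.0 → σ = 570 MPa, n = 0.686
  sample F: E = 69.20, α = 23.8, σ_y = 401.3 → σ = 336 MPa, n = 1.19
The minimum is sample U at n = 0.454.

sample U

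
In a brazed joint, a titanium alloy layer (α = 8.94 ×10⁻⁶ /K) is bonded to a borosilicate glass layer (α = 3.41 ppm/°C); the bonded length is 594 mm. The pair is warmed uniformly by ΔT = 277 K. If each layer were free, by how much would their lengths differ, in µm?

Δα = |8.94 − 3.41|×10⁻⁶/K = 5.53×10⁻⁶/K.
ΔL_mismatch = Δα·L·ΔT = 5.53×10⁻⁶ × 594.0 mm × 277.0 K = 910 µm.

910 µm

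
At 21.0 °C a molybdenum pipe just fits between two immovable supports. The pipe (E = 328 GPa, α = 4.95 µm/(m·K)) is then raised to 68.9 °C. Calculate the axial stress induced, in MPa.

ΔT = 47.90 K. Constrained thermal stress σ = E·α·ΔT = 328.0×10³ MPa × 4.95×10⁻⁶ × 47.90 = 77.8 MPa (compressive).

77.8 MPa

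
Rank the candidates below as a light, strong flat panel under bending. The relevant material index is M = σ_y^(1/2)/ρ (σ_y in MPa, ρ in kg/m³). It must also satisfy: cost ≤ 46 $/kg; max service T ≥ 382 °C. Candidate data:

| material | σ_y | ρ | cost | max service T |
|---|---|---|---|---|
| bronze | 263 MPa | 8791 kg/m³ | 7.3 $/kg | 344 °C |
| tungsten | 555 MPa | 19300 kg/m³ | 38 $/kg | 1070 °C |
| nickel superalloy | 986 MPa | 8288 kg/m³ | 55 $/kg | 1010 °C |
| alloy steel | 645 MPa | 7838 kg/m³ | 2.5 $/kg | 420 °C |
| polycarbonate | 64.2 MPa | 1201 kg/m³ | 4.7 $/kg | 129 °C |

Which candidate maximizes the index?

alloy steel

Screen on constraints: cost ≤ 46 $/kg; max service T ≥ 382 °C. Survivors: tungsten, alloy steel.
Evaluate M for each candidate:
  alloy steel: M = 3.24×10⁻³
  tungsten: M = 1.22×10⁻³
Alloy steel ranks first.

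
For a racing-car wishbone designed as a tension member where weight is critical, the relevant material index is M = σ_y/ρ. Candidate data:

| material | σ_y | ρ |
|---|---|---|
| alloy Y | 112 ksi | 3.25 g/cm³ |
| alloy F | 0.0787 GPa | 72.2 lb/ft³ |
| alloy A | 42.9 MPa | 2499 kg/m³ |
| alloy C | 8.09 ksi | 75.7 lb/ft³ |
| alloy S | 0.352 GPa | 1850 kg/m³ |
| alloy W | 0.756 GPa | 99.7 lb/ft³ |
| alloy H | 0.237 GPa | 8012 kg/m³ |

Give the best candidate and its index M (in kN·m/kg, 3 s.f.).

Putting every candidate on a common basis:
  alloy Y: σ_y = 772.2 MPa, ρ = 3250 kg/m³
  alloy F: σ_y = 78.70 MPa, ρ = 1157 kg/m³
  alloy A: σ_y = 42.90 MPa, ρ = 2499 kg/m³
  alloy C: σ_y = 55.78 MPa, ρ = 1213 kg/m³
  alloy S: σ_y = 352.0 MPa, ρ = 1850 kg/m³
  alloy W: σ_y = 756.0 MPa, ρ = 1597 kg/m³
  alloy H: σ_y = 237.0 MPa, ρ = 8012 kg/m³
  alloy W: M = 473 kN·m/kg
  alloy Y: M = 238 kN·m/kg
  alloy S: M = 190 kN·m/kg
  alloy F: M = 68.0 kN·m/kg
  alloy C: M = 46.0 kN·m/kg
  alloy H: M = 29.6 kN·m/kg
  alloy A: M = 17.2 kN·m/kg
The maximum is for alloy W.

alloy W, M = 473 kN·m/kg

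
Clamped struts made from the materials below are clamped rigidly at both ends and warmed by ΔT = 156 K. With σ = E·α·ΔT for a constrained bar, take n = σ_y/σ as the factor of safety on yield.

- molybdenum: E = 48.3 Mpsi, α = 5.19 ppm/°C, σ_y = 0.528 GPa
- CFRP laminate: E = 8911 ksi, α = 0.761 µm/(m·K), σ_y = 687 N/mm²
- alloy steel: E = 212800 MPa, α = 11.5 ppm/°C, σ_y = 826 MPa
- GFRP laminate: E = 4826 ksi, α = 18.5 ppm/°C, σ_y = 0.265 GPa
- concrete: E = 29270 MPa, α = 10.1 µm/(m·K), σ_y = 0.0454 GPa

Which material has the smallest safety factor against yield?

Converting E to GPa, α to ×10⁻⁶/K, σ_y to MPa, then σ and n for each:
  molybdenum: E = 333.0, α = 5.19, σ_y = 528.0 → σ = 270 MPa, n = 1.96
  CFRP laminate: E = 61.44, α = 0.761, σ_y = 687.0 → σ = 7.29 MPa, n = 94.2
  alloy steel: E = 212.8, α = 11.5, σ_y = 826.0 → σ = 382 MPa, n = 2.16
  GFRP laminate: E = 33.27, α = 18.5, σ_y = 265.0 → σ = 96.0 MPa, n = 2.76
  concrete: E = 29.27, α = 10.1, σ_y = 45.40 → σ = 46.1 MPa, n = 0.984
Smallest n: concrete with n = 0.984.

concrete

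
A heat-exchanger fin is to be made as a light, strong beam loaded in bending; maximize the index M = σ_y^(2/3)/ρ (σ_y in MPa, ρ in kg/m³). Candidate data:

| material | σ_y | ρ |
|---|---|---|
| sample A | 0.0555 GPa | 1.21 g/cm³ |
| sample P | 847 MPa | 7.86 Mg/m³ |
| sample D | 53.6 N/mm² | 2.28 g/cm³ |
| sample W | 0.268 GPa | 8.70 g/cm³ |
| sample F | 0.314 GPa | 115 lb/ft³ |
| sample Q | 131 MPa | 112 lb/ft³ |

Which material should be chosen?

sample F

Normalizing units and computing the index:
  sample A: σ_y = 55.50 MPa, ρ = 1210 kg/m³
  sample P: σ_y = 847.0 MPa, ρ = 7860 kg/m³
  sample D: σ_y = 53.60 MPa, ρ = 2280 kg/m³
  sample W: σ_y = 268.0 MPa, ρ = 8700 kg/m³
  sample F: σ_y = 314.0 MPa, ρ = 1842 kg/m³
  sample Q: σ_y = 131.0 MPa, ρ = 1794 kg/m³
  sample F: M = 25.1×10⁻³
  sample Q: M = 14.4×10⁻³
  sample A: M = 12.0×10⁻³
  sample P: M = 11.4×10⁻³
  sample D: M = 6.24×10⁻³
  sample W: M = 4.78×10⁻³
Sample F has the largest M.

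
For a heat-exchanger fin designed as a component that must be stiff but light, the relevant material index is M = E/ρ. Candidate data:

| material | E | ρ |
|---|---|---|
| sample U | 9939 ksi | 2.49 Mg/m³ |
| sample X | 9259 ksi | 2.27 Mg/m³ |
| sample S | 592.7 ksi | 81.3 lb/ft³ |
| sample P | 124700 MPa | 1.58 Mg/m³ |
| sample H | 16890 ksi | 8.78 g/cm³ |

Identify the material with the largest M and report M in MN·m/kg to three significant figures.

sample P, M = 78.9 MN·m/kg

Convert each candidate to consistent units, then evaluate M:
  sample U: E = 68.53 GPa, ρ = 2490 kg/m³
  sample X: E = 63.84 GPa, ρ = 2270 kg/m³
  sample S: E = 4.087 GPa, ρ = 1302 kg/m³
  sample P: E = 124.7 GPa, ρ = 1580 kg/m³
  sample H: E = 116.5 GPa, ρ = 8780 kg/m³
  sample P: M = 78.9 MN·m/kg
  sample X: M = 28.1 MN·m/kg
  sample U: M = 27.5 MN·m/kg
  sample H: M = 13.3 MN·m/kg
  sample S: M = 3.14 MN·m/kg
Sample P has the largest M.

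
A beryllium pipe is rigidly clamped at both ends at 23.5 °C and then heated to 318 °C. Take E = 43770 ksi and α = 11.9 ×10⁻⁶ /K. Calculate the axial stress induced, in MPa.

1060 MPa

E = 43770 ksi = 301.8 GPa.
ΔT = 294.5 K. Constrained thermal stress σ = E·α·ΔT = 301.8×10³ MPa × 11.9×10⁻⁶ × 294.5 = 1060 MPa (compressive).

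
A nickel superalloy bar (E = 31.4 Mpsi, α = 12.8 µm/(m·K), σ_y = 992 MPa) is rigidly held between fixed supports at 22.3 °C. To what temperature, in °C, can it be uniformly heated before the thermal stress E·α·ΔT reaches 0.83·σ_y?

E = 31.4 Mpsi = 216.5 GPa.
E·α·ΔT = 823.4 MPa ⇒ ΔT = 823.4 / (216.5×10³ × 12.8×10⁻⁶) = 297.1 K.
T = 22.3 + 297.1 = 319.4 °C.

319 °C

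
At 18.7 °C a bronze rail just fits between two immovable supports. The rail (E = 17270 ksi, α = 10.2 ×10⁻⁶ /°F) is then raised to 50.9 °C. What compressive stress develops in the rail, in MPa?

70.4 MPa

E = 17270 ksi = 119.1 GPa.
α = 10.2×10⁻⁶/°F × 9/5 = 18.4×10⁻⁶/K.
ΔT = 32.20 K. Constrained thermal stress σ = E·α·ΔT = 119.1×10³ MPa × 18.4×10⁻⁶ × 32.20 = 70.4 MPa (compressive).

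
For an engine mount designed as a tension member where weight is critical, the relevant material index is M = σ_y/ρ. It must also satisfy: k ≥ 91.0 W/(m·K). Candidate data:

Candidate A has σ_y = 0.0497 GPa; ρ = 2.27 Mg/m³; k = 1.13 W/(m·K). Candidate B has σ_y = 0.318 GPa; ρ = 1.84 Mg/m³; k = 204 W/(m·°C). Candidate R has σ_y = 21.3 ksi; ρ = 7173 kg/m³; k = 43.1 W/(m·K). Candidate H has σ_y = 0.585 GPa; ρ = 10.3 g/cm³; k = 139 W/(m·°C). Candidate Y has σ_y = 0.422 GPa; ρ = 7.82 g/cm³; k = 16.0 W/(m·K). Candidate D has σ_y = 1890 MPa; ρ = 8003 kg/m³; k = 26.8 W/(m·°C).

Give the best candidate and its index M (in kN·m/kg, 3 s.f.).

Screen on constraints: k ≥ 91.0 W/(m·K). Survivors: candidate B, candidate H.
Convert each candidate to consistent units, then evaluate M:
  candidate B: σ_y = 318.0 MPa, ρ = 1840 kg/m³
  candidate H: σ_y = 585.0 MPa, ρ = 10300 kg/m³
  candidate B: M = 173 kN·m/kg
  candidate H: M = 56.8 kN·m/kg
The maximum is for candidate B.

candidate B, M = 173 kN·m/kg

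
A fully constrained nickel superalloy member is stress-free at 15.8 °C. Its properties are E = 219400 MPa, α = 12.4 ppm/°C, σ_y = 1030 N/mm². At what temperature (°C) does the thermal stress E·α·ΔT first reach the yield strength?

E = 219400 MPa = 219.4 GPa.
σ_y = 1030 N/mm² = 1030 MPa.
E·α·ΔT = 1030 MPa ⇒ ΔT = 1030 / (219.4×10³ × 12.4×10⁻⁶) = 378.6 K.
T = 15.8 + 378.6 = 394.4 °C.

394 °C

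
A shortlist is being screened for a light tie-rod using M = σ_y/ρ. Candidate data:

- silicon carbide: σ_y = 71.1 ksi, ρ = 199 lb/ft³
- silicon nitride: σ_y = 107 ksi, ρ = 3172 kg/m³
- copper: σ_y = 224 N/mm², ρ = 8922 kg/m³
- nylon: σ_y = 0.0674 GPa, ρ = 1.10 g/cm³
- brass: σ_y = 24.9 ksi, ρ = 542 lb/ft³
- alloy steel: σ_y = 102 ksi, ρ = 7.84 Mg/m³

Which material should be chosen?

Putting every candidate on a common basis:
  silicon carbide: σ_y = 490.2 MPa, ρ = 3188 kg/m³
  silicon nitride: σ_y = 737.7 MPa, ρ = 3172 kg/m³
  copper: σ_y = 224.0 MPa, ρ = 8922 kg/m³
  nylon: σ_y = 67.40 MPa, ρ = 1100 kg/m³
  brass: σ_y = 171.7 MPa, ρ = 8682 kg/m³
  alloy steel: σ_y = 703.3 MPa, ρ = 7840 kg/m³
  silicon nitride: M = 233 kN·m/kg
  silicon carbide: M = 154 kN·m/kg
  alloy steel: M = 89.7 kN·m/kg
  nylon: M = 61.3 kN·m/kg
  copper: M = 25.1 kN·m/kg
  brass: M = 19.8 kN·m/kg
Silicon nitride ranks first.

silicon nitride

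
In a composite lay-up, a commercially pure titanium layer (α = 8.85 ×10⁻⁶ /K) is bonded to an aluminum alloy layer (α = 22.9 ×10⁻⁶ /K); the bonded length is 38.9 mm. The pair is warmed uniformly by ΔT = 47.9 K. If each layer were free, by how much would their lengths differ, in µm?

Δα = |8.85 − 22.9|×10⁻⁶/K = 14.0×10⁻⁶/K.
ΔL_mismatch = Δα·L·ΔT = 14.0×10⁻⁶ × 38.9 mm × 47.9 K = 26.2 µm.

26.2 µm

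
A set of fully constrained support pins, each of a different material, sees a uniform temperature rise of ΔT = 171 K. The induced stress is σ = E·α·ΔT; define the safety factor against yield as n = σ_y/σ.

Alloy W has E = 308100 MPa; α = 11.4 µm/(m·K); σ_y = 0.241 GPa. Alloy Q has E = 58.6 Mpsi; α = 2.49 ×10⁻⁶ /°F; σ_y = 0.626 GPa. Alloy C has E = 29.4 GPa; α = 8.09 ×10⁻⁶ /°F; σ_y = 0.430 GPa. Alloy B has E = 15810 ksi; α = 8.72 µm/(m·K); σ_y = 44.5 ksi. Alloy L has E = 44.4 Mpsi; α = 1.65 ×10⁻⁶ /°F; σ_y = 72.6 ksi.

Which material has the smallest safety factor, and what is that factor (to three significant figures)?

alloy W, n = 0.401

With everything in SI (GPa, ×10⁻⁶/K, MPa):
  alloy W: E = 308.1, α = 11.4, σ_y = 241.0 → σ = 601 MPa, n = 0.401
  alloy Q: E = 404.0, α = 4.48, σ_y = 626.0 → σ = 310 MPa, n = 2.02
  alloy C: E = 29.40, α = 14.6, σ_y = 430.0 → σ = 73.2 MPa, n = 5.87
  alloy B: E = 109.0, α = 8.72, σ_y = 306.8 → σ = 163 MPa, n = 1.89
  alloy L: E = 306.1, α = 2.97, σ_y = 500.6 → σ = 155 MPa, n = 3.22
Smallest n: alloy W with n = 0.401.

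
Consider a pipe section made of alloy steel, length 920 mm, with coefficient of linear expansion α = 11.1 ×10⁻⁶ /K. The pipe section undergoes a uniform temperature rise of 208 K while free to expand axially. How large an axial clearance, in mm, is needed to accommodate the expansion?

2.12 mm

ΔL = α·L₀·ΔT = 11.1×10⁻⁶ × 920 mm × 208.0 K = 2.12 mm.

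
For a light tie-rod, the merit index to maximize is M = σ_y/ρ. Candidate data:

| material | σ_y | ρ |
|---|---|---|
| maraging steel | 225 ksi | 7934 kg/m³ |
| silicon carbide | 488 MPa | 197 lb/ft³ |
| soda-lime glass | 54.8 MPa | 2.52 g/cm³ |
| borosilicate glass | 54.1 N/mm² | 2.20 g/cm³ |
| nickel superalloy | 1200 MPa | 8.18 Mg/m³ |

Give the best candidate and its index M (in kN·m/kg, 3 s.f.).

Putting every candidate on a common basis:
  maraging steel: σ_y = 1551 MPa, ρ = 7934 kg/m³
  silicon carbide: σ_y = 488.0 MPa, ρ = 3156 kg/m³
  soda-lime glass: σ_y = 54.80 MPa, ρ = 2520 kg/m³
  borosilicate glass: σ_y = 54.10 MPa, ρ = 2200 kg/m³
  nickel superalloy: σ_y = 1200 MPa, ρ = 8180 kg/m³
  maraging steel: M = 196 kN·m/kg
  silicon carbide: M = 155 kN·m/kg
  nickel superalloy: M = 147 kN·m/kg
  borosilicate glass: M = 24.6 kN·m/kg
  soda-lime glass: M = 21.7 kN·m/kg
Maraging steel has the largest M.

maraging steel, M = 196 kN·m/kg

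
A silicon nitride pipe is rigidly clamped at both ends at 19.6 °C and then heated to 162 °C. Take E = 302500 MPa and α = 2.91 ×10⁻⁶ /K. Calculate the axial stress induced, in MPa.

E = 302500 MPa = 302.5 GPa.
ΔT = 142.4 K. Constrained thermal stress σ = E·α·ΔT = 302.5×10³ MPa × 2.91×10⁻⁶ × 142.4 = 125 MPa (compressive).

125 MPa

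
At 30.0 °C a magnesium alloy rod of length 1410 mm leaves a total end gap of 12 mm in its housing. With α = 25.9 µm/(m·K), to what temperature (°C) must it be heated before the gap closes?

359 °C

α·L₀·ΔT = 12.0 mm ⇒ ΔT = 12.0 / (25.9×10⁻⁶ × 1410.0) = 328.6 K.
T = 30.0 + 328.6 = 358.6 °C.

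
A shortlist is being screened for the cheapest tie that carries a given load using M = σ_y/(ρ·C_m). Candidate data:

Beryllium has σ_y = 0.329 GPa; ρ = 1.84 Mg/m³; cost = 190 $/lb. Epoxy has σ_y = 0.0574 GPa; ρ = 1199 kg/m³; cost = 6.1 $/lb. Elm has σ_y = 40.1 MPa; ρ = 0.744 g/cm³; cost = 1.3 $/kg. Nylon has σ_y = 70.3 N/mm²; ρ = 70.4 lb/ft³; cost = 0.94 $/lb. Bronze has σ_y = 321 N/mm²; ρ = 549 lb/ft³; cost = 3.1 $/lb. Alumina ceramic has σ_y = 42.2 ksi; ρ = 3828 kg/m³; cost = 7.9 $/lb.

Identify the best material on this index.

After converting to SI:
  beryllium: σ_y = 329.0 MPa, ρ = 1840 kg/m³, cost = 418.9 $/kg
  epoxy: σ_y = 57.40 MPa, ρ = 1199 kg/m³, cost = 13.45 $/kg
  elm: σ_y = 40.10 MPa, ρ = 744.0 kg/m³, cost = 1.300 $/kg
  nylon: σ_y = 70.30 MPa, ρ = 1128 kg/m³, cost = 2.072 $/kg
  bronze: σ_y = 321.0 MPa, ρ = 8794 kg/m³, cost = 6.834 $/kg
  alumina ceramic: σ_y = 291.0 MPa, ρ = 3828 kg/m³, cost = 17.42 $/kg
  elm: M = 41.5 kN·m per $
  nylon: M = 30.1 kN·m per $
  bronze: M = 5.34 kN·m per $
  alumina ceramic: M = 4.36 kN·m per $
  epoxy: M = 3.56 kN·m per $
  beryllium: M = 0.427 kN·m per $
Highest index: elm.

elm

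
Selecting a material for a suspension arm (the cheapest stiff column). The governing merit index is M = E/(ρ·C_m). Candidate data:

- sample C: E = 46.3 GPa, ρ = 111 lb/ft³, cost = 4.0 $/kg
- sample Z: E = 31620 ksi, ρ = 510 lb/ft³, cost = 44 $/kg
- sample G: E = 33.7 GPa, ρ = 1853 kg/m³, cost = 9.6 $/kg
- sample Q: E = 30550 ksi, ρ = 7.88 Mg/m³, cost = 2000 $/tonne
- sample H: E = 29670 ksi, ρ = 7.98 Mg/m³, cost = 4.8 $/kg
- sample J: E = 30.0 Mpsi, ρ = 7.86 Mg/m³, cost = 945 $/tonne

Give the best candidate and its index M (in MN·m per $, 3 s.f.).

sample J, M = 27.8 MN·m per $

Putting every candidate on a common basis:
  sample C: E = 46.30 GPa, ρ = 1778 kg/m³, cost = 4.000 $/kg
  sample Z: E = 218.0 GPa, ρ = 8169 kg/m³, cost = 44.00 $/kg
  sample G: E = 33.70 GPa, ρ = 1853 kg/m³, cost = 9.600 $/kg
  sample Q: E = 210.6 GPa, ρ = 7880 kg/m³, cost = 2.000 $/kg
  sample H: E = 204.6 GPa, ρ = 7980 kg/m³, cost = 4.800 $/kg
  sample J: E = 206.8 GPa, ρ = 7860 kg/m³, cost = 0.9450 $/kg
  sample J: M = 27.8 MN·m per $
  sample Q: M = 13.4 MN·m per $
  sample C: M = 6.51 MN·m per $
  sample H: M = 5.34 MN·m per $
  sample G: M = 1.89 MN·m per $
  sample Z: M = 0.607 MN·m per $
Sample J ranks first.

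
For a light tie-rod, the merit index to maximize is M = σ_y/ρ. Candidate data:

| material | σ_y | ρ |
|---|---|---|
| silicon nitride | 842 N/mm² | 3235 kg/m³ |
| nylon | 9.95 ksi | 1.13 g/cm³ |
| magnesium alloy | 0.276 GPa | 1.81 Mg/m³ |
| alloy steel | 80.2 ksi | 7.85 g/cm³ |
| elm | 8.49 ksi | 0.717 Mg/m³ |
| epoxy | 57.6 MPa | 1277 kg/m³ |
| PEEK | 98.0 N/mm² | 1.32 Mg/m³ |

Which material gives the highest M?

silicon nitride

Putting every candidate on a common basis:
  silicon nitride: σ_y = 842.0 MPa, ρ = 3235 kg/m³
  nylon: σ_y = 68.60 MPa, ρ = 1130 kg/m³
  magnesium alloy: σ_y = 276.0 MPa, ρ = 1810 kg/m³
  alloy steel: σ_y = 553.0 MPa, ρ = 7850 kg/m³
  elm: σ_y = 58.54 MPa, ρ = 717.0 kg/m³
  epoxy: σ_y = 57.60 MPa, ρ = 1277 kg/m³
  PEEK: σ_y = 98.00 MPa, ρ = 1320 kg/m³
  silicon nitride: M = 260 kN·m/kg
  magnesium alloy: M = 152 kN·m/kg
  elm: M = 81.6 kN·m/kg
  PEEK: M = 74.2 kN·m/kg
  alloy steel: M = 70.4 kN·m/kg
  nylon: M = 60.7 kN·m/kg
  epoxy: M = 45.1 kN·m/kg
Highest index: silicon nitride.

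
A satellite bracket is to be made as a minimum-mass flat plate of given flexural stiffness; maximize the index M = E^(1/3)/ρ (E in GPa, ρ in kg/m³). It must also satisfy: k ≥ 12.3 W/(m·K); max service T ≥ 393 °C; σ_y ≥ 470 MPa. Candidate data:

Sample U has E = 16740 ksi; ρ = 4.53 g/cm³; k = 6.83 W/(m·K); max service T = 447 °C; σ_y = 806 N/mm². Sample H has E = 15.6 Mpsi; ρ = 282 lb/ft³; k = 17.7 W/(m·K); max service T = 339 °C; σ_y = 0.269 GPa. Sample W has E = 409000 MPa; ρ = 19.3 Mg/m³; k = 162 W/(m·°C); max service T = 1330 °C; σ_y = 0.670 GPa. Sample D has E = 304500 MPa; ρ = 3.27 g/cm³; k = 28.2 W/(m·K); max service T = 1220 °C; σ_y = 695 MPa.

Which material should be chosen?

sample D

Screen on constraints: k ≥ 12.3 W/(m·K); max service T ≥ 393 °C; σ_y ≥ 470 MPa. Survivors: sample W, sample D.
Putting every candidate on a common basis:
  sample W: E = 409.0 GPa, ρ = 19300 kg/m³
  sample D: E = 304.5 GPa, ρ = 3270 kg/m³
  sample D: M = 2.06×10⁻³
  sample W: M = 0.385×10⁻³
Highest index: sample D.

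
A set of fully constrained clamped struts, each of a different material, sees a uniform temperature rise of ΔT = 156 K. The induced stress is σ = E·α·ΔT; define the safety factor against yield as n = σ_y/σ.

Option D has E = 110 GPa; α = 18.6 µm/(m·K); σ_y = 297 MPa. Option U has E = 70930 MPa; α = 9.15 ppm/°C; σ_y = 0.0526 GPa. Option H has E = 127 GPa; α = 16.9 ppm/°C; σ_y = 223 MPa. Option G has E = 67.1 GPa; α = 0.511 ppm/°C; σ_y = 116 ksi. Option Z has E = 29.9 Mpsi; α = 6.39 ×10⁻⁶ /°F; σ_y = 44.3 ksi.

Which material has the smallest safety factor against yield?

option U

In consistent units (E in GPa, α in ×10⁻⁶/K, σ_y in MPa):
  option D: E = 110.0, α = 18.6, σ_y = 297.0 → σ = 319 MPa, n = 0.931
  option U: E = 70.93, α = 9.15, σ_y = 52.60 → σ = 101 MPa, n = 0.520
  option H: E = 127.0, α = 16.9, σ_y = 223.0 → σ = 335 MPa, n = 0.666
  option G: E = 67.10, α = 0.511, σ_y = 799.8 → σ = 5.35 MPa, n = 150
  option Z: E = 206.2, α = 11.5, σ_y = 305.4 → σ = 370 MPa, n = 0.826
Option U has the lowest safety factor, n = 0.520.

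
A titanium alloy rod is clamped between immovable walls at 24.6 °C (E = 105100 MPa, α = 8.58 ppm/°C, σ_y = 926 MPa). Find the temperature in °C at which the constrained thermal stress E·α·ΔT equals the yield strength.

E = 105100 MPa = 105.1 GPa.
E·α·ΔT = 926.0 MPa ⇒ ΔT = 926.0 / (105.1×10³ × 8.58×10⁻⁶) = 1027 K.
T = 24.6 + 1027 = 1051 °C.

1050 °C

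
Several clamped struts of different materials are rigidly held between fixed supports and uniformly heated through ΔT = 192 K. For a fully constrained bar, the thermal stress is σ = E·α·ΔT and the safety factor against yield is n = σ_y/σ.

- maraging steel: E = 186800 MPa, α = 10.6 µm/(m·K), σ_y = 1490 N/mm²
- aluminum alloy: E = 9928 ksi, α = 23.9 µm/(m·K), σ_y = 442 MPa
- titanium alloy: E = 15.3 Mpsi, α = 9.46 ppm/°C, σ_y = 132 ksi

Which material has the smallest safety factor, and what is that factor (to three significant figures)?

With everything in SI (GPa, ×10⁻⁶/K, MPa):
  maraging steel: E = 186.8, α = 10.6, σ_y = 1490 → σ = 380 MPa, n = 3.92
  aluminum alloy: E = 68.45, α = 23.9, σ_y = 442.0 → σ = 314 MPa, n = 1.41
  titanium alloy: E = 105.5, α = 9.46, σ_y = 910.1 → σ = 192 MPa, n = 4.75
Smallest n: aluminum alloy with n = 1.41.

aluminum alloy, n = 1.41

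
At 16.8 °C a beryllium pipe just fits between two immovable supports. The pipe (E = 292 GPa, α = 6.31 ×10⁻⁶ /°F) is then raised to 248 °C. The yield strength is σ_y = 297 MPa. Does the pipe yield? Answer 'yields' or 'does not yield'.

yields

α = 6.31×10⁻⁶/°F × 9/5 = 11.4×10⁻⁶/K.
ΔT = 231.2 K. Constrained thermal stress σ = E·α·ΔT = 292.0×10³ MPa × 11.4×10⁻⁶ × 231.2 = 767 MPa (compressive).
Compare to σ_y = 297 MPa: σ ≥ σ_y, so it yields.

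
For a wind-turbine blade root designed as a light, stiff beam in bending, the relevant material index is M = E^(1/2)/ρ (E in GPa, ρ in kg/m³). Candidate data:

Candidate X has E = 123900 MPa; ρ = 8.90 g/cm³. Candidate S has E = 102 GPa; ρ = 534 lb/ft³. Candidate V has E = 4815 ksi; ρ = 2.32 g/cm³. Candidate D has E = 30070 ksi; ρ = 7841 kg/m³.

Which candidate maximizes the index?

Convert each candidate to consistent units, then evaluate M:
  candidate X: E = 123.9 GPa, ρ = 8900 kg/m³
  candidate S: E = 102.0 GPa, ρ = 8554 kg/m³
  candidate V: E = 33.20 GPa, ρ = 2320 kg/m³
  candidate D: E = 207.3 GPa, ρ = 7841 kg/m³
  candidate V: M = 2.48×10⁻³
  candidate D: M = 1.84×10⁻³
  candidate X: M = 1.25×10⁻³
  candidate S: M = 1.18×10⁻³
Candidate V has the largest M.

candidate V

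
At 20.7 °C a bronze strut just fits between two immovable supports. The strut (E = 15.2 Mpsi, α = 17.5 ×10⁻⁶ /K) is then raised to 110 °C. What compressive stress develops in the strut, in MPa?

E = 15.2 Mpsi = 104.8 GPa.
ΔT = 89.30 K. Constrained thermal stress σ = E·α·ΔT = 104.8×10³ MPa × 17.5×10⁻⁶ × 89.30 = 164 MPa (compressive).

164 MPa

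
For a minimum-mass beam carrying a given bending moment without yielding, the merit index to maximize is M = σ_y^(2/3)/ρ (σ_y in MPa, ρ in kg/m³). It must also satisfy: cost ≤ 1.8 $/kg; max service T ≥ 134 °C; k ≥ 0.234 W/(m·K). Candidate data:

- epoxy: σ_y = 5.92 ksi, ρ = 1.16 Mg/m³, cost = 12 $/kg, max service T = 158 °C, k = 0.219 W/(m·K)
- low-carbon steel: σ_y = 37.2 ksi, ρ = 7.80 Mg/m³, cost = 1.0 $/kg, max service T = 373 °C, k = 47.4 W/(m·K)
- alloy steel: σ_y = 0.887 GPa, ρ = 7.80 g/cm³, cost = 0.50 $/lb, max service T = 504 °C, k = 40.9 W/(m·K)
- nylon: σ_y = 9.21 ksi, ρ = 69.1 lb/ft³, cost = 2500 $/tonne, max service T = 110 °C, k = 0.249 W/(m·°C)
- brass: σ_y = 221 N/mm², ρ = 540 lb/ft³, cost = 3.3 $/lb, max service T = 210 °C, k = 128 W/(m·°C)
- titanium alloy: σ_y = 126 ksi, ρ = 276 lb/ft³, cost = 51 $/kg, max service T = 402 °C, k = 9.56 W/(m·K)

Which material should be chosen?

Screen on constraints: cost ≤ 1.8 $/kg; max service T ≥ 134 °C; k ≥ 0.234 W/(m·K). Survivors: low-carbon steel, alloy steel.
Putting every candidate on a common basis:
  low-carbon steel: σ_y = 256.5 MPa, ρ = 7800 kg/m³
  alloy steel: σ_y = 887.0 MPa, ρ = 7800 kg/m³
  alloy steel: M = 11.8×10⁻³
  low-carbon steel: M = 5.18×10⁻³
The maximum is for alloy steel.

alloy steel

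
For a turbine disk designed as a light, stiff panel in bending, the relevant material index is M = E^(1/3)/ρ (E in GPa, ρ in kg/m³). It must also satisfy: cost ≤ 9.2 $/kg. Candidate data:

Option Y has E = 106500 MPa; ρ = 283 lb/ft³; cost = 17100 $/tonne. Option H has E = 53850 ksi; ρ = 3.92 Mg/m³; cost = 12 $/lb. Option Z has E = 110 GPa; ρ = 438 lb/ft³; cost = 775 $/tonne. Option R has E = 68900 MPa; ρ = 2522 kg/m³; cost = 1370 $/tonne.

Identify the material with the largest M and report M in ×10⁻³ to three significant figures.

option R, M = 1.63×10⁻³

Screen on constraints: cost ≤ 9.2 $/kg. Survivors: option Z, option R.
Normalizing units and computing the index:
  option Z: E = 110.0 GPa, ρ = 7016 kg/m³
  option R: E = 68.90 GPa, ρ = 2522 kg/m³
  option R: M = 1.63×10⁻³
  option Z: M = 0.683×10⁻³
Option R has the largest M.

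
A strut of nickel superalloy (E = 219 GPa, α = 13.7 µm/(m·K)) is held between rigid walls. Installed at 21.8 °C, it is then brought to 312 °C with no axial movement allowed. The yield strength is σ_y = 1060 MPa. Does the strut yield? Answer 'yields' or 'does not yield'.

ΔT = 290.2 K. Constrained thermal stress σ = E·α·ΔT = 219.0×10³ MPa × 13.7×10⁻⁶ × 290.2 = 871 MPa (compressive).
Compare to σ_y = 1060 MPa: σ < σ_y, so it does not yield.

does not yield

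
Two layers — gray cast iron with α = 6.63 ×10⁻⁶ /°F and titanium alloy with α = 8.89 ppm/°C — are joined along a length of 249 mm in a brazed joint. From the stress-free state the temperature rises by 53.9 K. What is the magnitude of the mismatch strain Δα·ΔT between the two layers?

1.64×10⁻⁴

gray cast iron: α = 6.63×10⁻⁶/°F × 9/5 = 11.9×10⁻⁶/K.
Δα = |11.9 − 8.89|×10⁻⁶/K = 3.04×10⁻⁶/K.
Mismatch strain = Δα·ΔT = 3.04×10⁻⁶ × 53.9 = 1.64×10⁻⁴.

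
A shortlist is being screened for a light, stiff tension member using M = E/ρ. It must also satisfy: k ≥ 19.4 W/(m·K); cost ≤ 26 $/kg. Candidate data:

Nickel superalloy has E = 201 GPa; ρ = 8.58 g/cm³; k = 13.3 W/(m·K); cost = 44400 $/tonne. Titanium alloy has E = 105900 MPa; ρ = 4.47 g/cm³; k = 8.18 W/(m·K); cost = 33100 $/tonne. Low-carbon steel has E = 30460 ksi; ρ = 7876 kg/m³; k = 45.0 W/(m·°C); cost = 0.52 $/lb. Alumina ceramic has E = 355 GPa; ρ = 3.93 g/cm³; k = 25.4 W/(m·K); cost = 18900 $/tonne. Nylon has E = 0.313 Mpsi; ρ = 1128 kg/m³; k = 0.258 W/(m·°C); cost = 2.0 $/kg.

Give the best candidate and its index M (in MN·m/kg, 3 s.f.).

alumina ceramic, M = 90.3 MN·m/kg

Screen on constraints: k ≥ 19.4 W/(m·K); cost ≤ 26 $/kg. Survivors: low-carbon steel, alumina ceramic.
Normalizing units and computing the index:
  low-carbon steel: E = 210.0 GPa, ρ = 7876 kg/m³
  alumina ceramic: E = 355.0 GPa, ρ = 3930 kg/m³
  alumina ceramic: M = 90.3 MN·m/kg
  low-carbon steel: M = 26.7 MN·m/kg
The maximum is for alumina ceramic.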